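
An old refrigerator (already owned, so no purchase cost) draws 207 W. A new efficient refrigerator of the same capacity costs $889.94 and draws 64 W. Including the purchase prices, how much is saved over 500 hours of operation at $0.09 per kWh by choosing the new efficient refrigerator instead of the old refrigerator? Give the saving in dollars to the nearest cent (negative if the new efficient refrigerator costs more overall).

-$883.51

old refrigerator: $0.00 + (207/1000) kW × 500 h × $0.09 = $0.00 + $9.315 = $9.315
new efficient refrigerator: $889.94 + (64/1000) kW × 500 h × $0.09 = $889.94 + $2.88 = $892.82
Saving = $9.315 − $892.82 = −$883.505 → -$883.51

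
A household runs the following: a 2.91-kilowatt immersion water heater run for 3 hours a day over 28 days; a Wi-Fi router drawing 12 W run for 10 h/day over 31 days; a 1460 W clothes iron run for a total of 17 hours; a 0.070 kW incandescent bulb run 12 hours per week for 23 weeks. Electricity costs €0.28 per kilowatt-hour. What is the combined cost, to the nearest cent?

immersion water heater: Runtime = 3 h/day × 28 days = 84 h
immersion water heater: 2.91 kW × 84 h = 244.44 kWh
Wi-Fi router: Runtime = 10 h/day × 31 days = 310 h
Wi-Fi router: 0.012 kW × 310 h = 3.72 kWh
clothes iron: 1.46 kW × 17 h = 24.82 kWh
incandescent bulb: Runtime = 12 h/week × 23 weeks = 276 h
incandescent bulb: 0.07 kW × 276 h = 19.32 kWh
Total energy = 292.3 kWh
Cost = 292.3 × €0.28 = €81.84

€81.84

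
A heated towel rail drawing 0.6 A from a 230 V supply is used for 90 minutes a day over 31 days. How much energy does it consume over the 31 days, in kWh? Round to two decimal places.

6.42 kWh

Power = 0.6 A × 230 V = 138 W = 0.138 kW
Runtime = 90 min × 31 = 2790 min = 46.5 h
Energy = 0.138 kW × 46.5 h = 6.417 kWh ≈ 6.42 kWh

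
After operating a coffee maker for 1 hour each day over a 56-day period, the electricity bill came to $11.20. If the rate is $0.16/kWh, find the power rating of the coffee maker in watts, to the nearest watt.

Energy = $11.20 ÷ $0.16/kWh = 70 kWh
Runtime = 1 h/day × 56 days = 56 h
Power = 70 kWh ÷ 56 h = 1.25 kW = 1250 W

1250 W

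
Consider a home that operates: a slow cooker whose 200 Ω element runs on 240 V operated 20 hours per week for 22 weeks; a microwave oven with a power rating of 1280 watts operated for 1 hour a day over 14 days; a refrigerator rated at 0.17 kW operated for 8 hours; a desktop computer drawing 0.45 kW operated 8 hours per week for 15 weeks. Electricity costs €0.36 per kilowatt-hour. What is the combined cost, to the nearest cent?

€72.00

slow cooker: Power = V²/R = 240²/200 = 288 W = 0.288 kW
slow cooker: Runtime = 20 h/week × 22 weeks = 440 h
slow cooker: 0.288 kW × 440 h = 126.72 kWh
microwave oven: Runtime = 1 h/day × 14 days = 14 h
microwave oven: 1.28 kW × 14 h = 17.92 kWh
refrigerator: 0.17 kW × 8 h = 1.36 kWh
desktop computer: Runtime = 8 h/week × 15 weeks = 120 h
desktop computer: 0.45 kW × 120 h = 54 kWh
Total energy = 200 kWh
Cost = 200 × €0.36 = €72.00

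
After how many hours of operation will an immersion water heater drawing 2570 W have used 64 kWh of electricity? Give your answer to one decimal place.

24.9 h

Hours = 64 kWh ÷ 2.57 kW = 24.9 h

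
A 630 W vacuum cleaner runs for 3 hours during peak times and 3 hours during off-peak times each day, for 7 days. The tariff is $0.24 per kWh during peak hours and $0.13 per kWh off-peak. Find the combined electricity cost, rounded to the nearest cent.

$4.90

Peak energy = 0.63 kW × 3 h × 7 = 13.23 kWh
Off-peak energy = 0.63 kW × 3 h × 7 = 13.23 kWh
Cost = 13.23 × $0.24 + 13.23 × $0.13 = $3.1752 + $1.7199 = $4.90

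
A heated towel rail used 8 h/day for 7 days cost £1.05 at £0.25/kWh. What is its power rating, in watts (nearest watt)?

75 W

Energy = £1.05 ÷ £0.25/kWh = 4.2 kWh
Runtime = 8 h/day × 7 days = 56 h
Power = 4.2 kWh ÷ 56 h = 0.075 kW = 75 W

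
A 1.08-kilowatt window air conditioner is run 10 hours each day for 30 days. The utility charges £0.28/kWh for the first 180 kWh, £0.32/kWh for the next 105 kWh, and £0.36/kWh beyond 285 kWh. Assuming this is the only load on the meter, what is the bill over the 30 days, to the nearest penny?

Runtime = 10 h/day × 30 days = 300 h
Energy = 1.08 kW × 300 h = 324 kWh
Tier 1 (0–180 kWh): 180 × £0.28 = £50.4
Tier 2 (180–285 kWh): 105 × £0.32 = £33.6
Above 285 kWh: 39 × £0.36 = £14.04
Bill = £98.04

£98.04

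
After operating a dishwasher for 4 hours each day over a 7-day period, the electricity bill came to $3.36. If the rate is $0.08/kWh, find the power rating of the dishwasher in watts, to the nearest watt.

Energy = $3.36 ÷ $0.08/kWh = 42 kWh
Runtime = 4 h/day × 7 days = 28 h
Power = 42 kWh ÷ 28 h = 1.5 kW = 1500 W

1500 W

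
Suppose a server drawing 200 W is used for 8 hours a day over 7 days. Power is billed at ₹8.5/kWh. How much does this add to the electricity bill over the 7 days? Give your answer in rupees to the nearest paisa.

Runtime = 8 h/day × 7 days = 56 h
Energy = 0.2 kW × 56 h = 11.2 kWh
Cost = 11.2 kWh × ₹8.5/kWh = ₹95.20

₹95.20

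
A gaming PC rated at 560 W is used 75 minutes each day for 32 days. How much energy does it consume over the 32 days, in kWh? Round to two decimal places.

22.40 kWh

Runtime = 75 min × 32 = 2400 min = 40 h
Energy = 0.56 kW × 40 h = 22.4 kWh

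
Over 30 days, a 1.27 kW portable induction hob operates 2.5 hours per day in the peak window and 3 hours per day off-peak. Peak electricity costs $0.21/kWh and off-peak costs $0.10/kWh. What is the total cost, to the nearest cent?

Peak energy = 1.27 kW × 2.5 h × 30 = 95.25 kWh
Off-peak energy = 1.27 kW × 3 h × 30 = 114.3 kWh
Cost = 95.25 × $0.21 + 114.3 × $0.10 = $20.0025 + $11.43 = $31.43

$31.43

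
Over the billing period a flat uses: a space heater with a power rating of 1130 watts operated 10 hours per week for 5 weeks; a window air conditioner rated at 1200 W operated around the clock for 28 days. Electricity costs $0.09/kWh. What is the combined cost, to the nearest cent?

space heater: Runtime = 10 h/week × 5 weeks = 50 h
space heater: 1.13 kW × 50 h = 56.5 kWh
window air conditioner: Runtime = 24 h × 28 = 672 h
window air conditioner: 1.2 kW × 672 h = 806.4 kWh
Total energy = 862.9 kWh
Cost = 862.9 × $0.09 = $77.66

$77.66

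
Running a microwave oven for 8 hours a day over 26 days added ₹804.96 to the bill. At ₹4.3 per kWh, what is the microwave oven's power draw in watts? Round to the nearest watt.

Energy = ₹804.96 ÷ ₹4.3/kWh = 187.2 kWh
Runtime = 8 h/day × 26 days = 208 h
Power = 187.2 kWh ÷ 208 h = 0.9 kW = 900 W

900 W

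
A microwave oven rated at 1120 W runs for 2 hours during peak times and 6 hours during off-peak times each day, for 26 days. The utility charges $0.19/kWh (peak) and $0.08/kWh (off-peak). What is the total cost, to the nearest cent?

Peak energy = 1.12 kW × 2 h × 26 = 58.24 kWh
Off-peak energy = 1.12 kW × 6 h × 26 = 174.72 kWh
Cost = 58.24 × $0.19 + 174.72 × $0.08 = $11.0656 + $13.9776 = $25.04

$25.04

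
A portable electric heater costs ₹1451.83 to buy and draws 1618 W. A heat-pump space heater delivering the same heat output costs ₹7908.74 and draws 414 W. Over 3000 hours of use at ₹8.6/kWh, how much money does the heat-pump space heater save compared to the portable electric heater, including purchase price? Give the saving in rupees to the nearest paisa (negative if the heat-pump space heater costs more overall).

portable electric heater: ₹1451.83 + (1618/1000) kW × 3000 h × ₹8.6 = ₹1451.83 + ₹41744.4 = ₹43196.23
heat-pump space heater: ₹7908.74 + (414/1000) kW × 3000 h × ₹8.6 = ₹7908.74 + ₹10681.2 = ₹18589.94
Saving = ₹43196.23 − ₹18589.94 = ₹24606.29

₹24606.29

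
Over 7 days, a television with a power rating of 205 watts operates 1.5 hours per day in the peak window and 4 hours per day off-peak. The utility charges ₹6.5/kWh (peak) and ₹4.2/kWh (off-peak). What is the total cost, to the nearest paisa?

Peak energy = 0.205 kW × 1.5 h × 7 = 2.1525 kWh
Off-peak energy = 0.205 kW × 4 h × 7 = 5.74 kWh
Cost = 2.1525 × ₹6.5 + 5.74 × ₹4.2 = ₹13.99125 + ₹24.108 = ₹38.10

₹38.10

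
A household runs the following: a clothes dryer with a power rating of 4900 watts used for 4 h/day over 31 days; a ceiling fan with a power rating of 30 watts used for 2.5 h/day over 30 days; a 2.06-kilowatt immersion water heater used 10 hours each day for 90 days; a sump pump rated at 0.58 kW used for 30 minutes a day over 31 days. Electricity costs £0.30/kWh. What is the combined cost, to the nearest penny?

clothes dryer: Runtime = 4 h/day × 31 days = 124 h
clothes dryer: 4.9 kW × 124 h = 607.6 kWh
ceiling fan: Runtime = 2.5 h/day × 30 days = 75 h
ceiling fan: 0.03 kW × 75 h = 2.25 kWh
immersion water heater: Runtime = 10 h/day × 90 days = 900 h
immersion water heater: 2.06 kW × 900 h = 1854 kWh
sump pump: Runtime = 30 min × 31 = 930 min = 15.5 h
sump pump: 0.58 kW × 15.5 h = 8.99 kWh
Total energy = 2472.84 kWh
Cost = 2472.84 × £0.30 = £741.85

£741.85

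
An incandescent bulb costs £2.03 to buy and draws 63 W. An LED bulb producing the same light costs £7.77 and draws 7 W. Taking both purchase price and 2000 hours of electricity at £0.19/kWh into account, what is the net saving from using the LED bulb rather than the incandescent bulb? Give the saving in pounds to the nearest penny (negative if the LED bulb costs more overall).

incandescent bulb: £2.03 + (63/1000) kW × 2000 h × £0.19 = £2.03 + £23.94 = £25.97
LED bulb: £7.77 + (7/1000) kW × 2000 h × £0.19 = £7.77 + £2.66 = £10.43
Saving = £25.97 − £10.43 = £15.54

£15.54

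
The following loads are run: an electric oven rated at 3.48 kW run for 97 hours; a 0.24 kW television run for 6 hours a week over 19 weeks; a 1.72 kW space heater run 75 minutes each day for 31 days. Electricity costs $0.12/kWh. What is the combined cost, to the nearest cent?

electric oven: 3.48 kW × 97 h = 337.56 kWh
television: Runtime = 6 h/week × 19 weeks = 114 h
television: 0.24 kW × 114 h = 27.36 kWh
space heater: Runtime = 75 min × 31 = 2325 min = 38.75 h
space heater: 1.72 kW × 38.75 h = 66.65 kWh
Total energy = 431.57 kWh
Cost = 431.57 × $0.12 = $51.79

$51.79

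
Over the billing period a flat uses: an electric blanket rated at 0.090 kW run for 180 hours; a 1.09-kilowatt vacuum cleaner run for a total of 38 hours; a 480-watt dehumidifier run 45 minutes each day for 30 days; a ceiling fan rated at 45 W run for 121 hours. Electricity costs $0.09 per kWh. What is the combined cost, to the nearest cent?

$6.65

electric blanket: 0.09 kW × 180 h = 16.2 kWh
vacuum cleaner: 1.09 kW × 38 h = 41.42 kWh
dehumidifier: Runtime = 45 min × 30 = 1350 min = 22.5 h
dehumidifier: 0.48 kW × 22.5 h = 10.8 kWh
ceiling fan: 0.045 kW × 121 h = 5.445 kWh
Total energy = 73.865 kWh
Cost = 73.865 × $0.09 = $6.65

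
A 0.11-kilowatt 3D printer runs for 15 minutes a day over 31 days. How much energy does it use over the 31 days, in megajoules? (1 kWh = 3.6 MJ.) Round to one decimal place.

3.1 MJ

Runtime = 15 min × 31 = 465 min = 7.75 h
Energy = 0.11 kW × 7.75 h = 0.8525 kWh
= 0.8525 × 3.6 MJ = 3.1 MJ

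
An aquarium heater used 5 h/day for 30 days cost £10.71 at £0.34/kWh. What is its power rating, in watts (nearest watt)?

Energy = £10.71 ÷ £0.34/kWh = 31.5 kWh
Runtime = 5 h/day × 30 days = 150 h
Power = 31.5 kWh ÷ 150 h = 0.21 kW = 210 W

210 W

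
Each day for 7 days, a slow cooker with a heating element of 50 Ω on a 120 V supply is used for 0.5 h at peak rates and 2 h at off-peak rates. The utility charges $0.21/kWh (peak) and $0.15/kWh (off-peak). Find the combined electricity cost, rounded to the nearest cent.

$0.82

Power = V²/R = 120²/50 = 288 W = 0.288 kW
Peak energy = 0.288 kW × 0.5 h × 7 = 1.008 kWh
Off-peak energy = 0.288 kW × 2 h × 7 = 4.032 kWh
Cost = 1.008 × $0.21 + 4.032 × $0.15 = $0.21168 + $0.6048 = $0.82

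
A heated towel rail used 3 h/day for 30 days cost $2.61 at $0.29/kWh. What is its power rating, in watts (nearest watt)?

Energy = $2.61 ÷ $0.29/kWh = 9 kWh
Runtime = 3 h/day × 30 days = 90 h
Power = 9 kWh ÷ 90 h = 0.1 kW = 100 W

100 W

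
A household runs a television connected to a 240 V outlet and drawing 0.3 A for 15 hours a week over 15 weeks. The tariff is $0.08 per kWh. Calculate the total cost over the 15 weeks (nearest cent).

$1.30

Power = 0.3 A × 240 V = 72 W = 0.072 kW
Runtime = 15 h/week × 15 weeks = 225 h
Energy = 0.072 kW × 225 h = 16.2 kWh
Cost = 16.2 kWh × $0.08/kWh = $1.30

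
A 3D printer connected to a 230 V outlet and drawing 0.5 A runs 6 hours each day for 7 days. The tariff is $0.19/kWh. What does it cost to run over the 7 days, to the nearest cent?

Power = 0.5 A × 230 V = 115 W = 0.115 kW
Runtime = 6 h/day × 7 days = 42 h
Energy = 0.115 kW × 42 h = 4.83 kWh
Cost = 4.83 kWh × $0.19/kWh = $0.92

$0.92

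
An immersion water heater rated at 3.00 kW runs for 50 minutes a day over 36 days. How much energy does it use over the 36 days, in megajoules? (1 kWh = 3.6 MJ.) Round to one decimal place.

324.0 MJ

Runtime = 50 min × 36 = 1800 min = 30 h
Energy = 3 kW × 30 h = 90 kWh
= 90 × 3.6 MJ = 324.0 MJ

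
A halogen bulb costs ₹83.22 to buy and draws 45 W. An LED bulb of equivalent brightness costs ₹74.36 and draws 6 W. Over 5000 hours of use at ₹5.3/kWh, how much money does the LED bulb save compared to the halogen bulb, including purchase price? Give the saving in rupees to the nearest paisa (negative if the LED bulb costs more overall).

₹1042.36

halogen bulb: ₹83.22 + (45/1000) kW × 5000 h × ₹5.3 = ₹83.22 + ₹1192.5 = ₹1275.72
LED bulb: ₹74.36 + (6/1000) kW × 5000 h × ₹5.3 = ₹74.36 + ₹159 = ₹233.36
Saving = ₹1275.72 − ₹233.36 = ₹1042.36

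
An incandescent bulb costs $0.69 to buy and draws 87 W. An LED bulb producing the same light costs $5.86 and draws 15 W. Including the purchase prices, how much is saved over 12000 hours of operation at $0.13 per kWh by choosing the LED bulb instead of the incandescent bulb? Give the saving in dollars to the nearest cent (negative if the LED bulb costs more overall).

$107.15

incandescent bulb: $0.69 + (87/1000) kW × 12000 h × $0.13 = $0.69 + $135.72 = $136.41
LED bulb: $5.86 + (15/1000) kW × 12000 h × $0.13 = $5.86 + $23.4 = $29.26
Saving = $136.41 − $29.26 = $107.15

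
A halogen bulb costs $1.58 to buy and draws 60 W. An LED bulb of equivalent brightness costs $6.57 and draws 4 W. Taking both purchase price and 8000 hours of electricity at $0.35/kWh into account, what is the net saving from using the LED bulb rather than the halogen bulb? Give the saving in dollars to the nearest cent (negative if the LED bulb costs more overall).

$151.81

halogen bulb: $1.58 + (60/1000) kW × 8000 h × $0.35 = $1.58 + $168 = $169.58
LED bulb: $6.57 + (4/1000) kW × 8000 h × $0.35 = $6.57 + $11.2 = $17.77
Saving = $169.58 − $17.77 = $151.81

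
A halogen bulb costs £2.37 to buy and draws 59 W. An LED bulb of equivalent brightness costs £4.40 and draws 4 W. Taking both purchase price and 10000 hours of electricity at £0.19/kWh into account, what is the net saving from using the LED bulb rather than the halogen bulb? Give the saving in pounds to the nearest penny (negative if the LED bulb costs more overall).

£102.47

halogen bulb: £2.37 + (59/1000) kW × 10000 h × £0.19 = £2.37 + £112.1 = £114.47
LED bulb: £4.40 + (4/1000) kW × 10000 h × £0.19 = £4.40 + £7.6 = £12
Saving = £114.47 − £12 = £102.47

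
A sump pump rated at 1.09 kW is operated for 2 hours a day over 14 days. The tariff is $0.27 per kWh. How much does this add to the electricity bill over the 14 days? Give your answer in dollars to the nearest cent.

Runtime = 2 h/day × 14 days = 28 h
Energy = 1.09 kW × 28 h = 30.52 kWh
Cost = 30.52 kWh × $0.27/kWh = $8.24

$8.24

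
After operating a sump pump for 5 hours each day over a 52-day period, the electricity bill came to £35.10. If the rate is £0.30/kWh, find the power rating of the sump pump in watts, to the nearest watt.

Energy = £35.10 ÷ £0.30/kWh = 117 kWh
Runtime = 5 h/day × 52 days = 260 h
Power = 117 kWh ÷ 260 h = 0.45 kW = 450 W

450 W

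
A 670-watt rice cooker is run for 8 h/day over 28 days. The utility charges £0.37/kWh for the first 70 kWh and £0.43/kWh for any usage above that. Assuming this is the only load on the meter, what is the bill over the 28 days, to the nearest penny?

£60.33

Runtime = 8 h/day × 28 days = 224 h
Energy = 0.67 kW × 224 h = 150.08 kWh
Tier 1 (0–70 kWh): 70 × £0.37 = £25.9
Above 70 kWh: 80.08 × £0.43 = £34.4344
Bill = £60.33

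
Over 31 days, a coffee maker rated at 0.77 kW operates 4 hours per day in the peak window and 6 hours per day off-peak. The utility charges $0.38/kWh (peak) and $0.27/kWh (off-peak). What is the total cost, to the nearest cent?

Peak energy = 0.77 kW × 4 h × 31 = 95.48 kWh
Off-peak energy = 0.77 kW × 6 h × 31 = 143.22 kWh
Cost = 95.48 × $0.38 + 143.22 × $0.27 = $36.2824 + $38.6694 = $74.95

$74.95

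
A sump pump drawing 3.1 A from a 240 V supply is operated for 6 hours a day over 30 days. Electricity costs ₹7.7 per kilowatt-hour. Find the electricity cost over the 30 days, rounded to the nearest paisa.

₹1031.18

Power = 3.1 A × 240 V = 744 W = 0.744 kW
Runtime = 6 h/day × 30 days = 180 h
Energy = 0.744 kW × 180 h = 133.92 kWh
Cost = 133.92 kWh × ₹7.7/kWh = ₹1031.18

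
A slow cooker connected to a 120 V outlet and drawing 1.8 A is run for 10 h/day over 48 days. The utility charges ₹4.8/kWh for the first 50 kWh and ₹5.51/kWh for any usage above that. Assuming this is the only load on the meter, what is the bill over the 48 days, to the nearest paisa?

Power = 1.8 A × 120 V = 216 W = 0.216 kW
Runtime = 10 h/day × 48 days = 480 h
Energy = 0.216 kW × 480 h = 103.68 kWh
Tier 1 (0–50 kWh): 50 × ₹4.8 = ₹240
Above 50 kWh: 53.68 × ₹5.51 = ₹295.7768
Bill = ₹535.78

₹535.78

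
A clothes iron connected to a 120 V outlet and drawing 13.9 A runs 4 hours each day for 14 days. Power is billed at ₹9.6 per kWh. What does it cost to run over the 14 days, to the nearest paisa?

Power = 13.9 A × 120 V = 1668 W = 1.668 kW
Runtime = 4 h/day × 14 days = 56 h
Energy = 1.668 kW × 56 h = 93.408 kWh
Cost = 93.408 kWh × ₹9.6/kWh = ₹896.72

₹896.72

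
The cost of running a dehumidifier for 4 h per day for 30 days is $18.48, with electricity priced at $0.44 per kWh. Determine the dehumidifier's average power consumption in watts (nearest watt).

Energy = $18.48 ÷ $0.44/kWh = 42 kWh
Runtime = 4 h/day × 30 days = 120 h
Power = 42 kWh ÷ 120 h = 0.35 kW = 350 W

350 W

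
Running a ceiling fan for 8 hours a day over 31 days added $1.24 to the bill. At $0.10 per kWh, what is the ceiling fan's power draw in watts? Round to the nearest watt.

50 W

Energy = $1.24 ÷ $0.10/kWh = 12.4 kWh
Runtime = 8 h/day × 31 days = 248 h
Power = 12.4 kWh ÷ 248 h = 0.05 kW = 50 W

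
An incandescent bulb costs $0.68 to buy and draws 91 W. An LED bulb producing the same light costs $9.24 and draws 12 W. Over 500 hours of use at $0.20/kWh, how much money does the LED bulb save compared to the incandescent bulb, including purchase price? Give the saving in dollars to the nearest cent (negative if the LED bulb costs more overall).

-$0.66

incandescent bulb: $0.68 + (91/1000) kW × 500 h × $0.20 = $0.68 + $9.1 = $9.78
LED bulb: $9.24 + (12/1000) kW × 500 h × $0.20 = $9.24 + $1.2 = $10.44
Saving = $9.78 − $10.44 = −$0.66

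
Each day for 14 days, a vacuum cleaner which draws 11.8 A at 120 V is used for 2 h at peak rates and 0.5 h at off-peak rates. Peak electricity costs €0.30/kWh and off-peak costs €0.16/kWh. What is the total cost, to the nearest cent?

Power = 11.8 A × 120 V = 1416 W = 1.416 kW
Peak energy = 1.416 kW × 2 h × 14 = 39.648 kWh
Off-peak energy = 1.416 kW × 0.5 h × 14 = 9.912 kWh
Cost = 39.648 × €0.30 + 9.912 × €0.16 = €11.8944 + €1.58592 = €13.48

€13.48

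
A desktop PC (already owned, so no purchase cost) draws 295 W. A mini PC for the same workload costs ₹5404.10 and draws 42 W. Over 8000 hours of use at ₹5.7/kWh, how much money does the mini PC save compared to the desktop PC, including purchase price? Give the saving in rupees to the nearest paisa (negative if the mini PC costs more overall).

desktop PC: ₹0.00 + (295/1000) kW × 8000 h × ₹5.7 = ₹0.00 + ₹13452 = ₹13452
mini PC: ₹5404.10 + (42/1000) kW × 8000 h × ₹5.7 = ₹5404.10 + ₹1915.2 = ₹7319.3
Saving = ₹13452 − ₹7319.3 = ₹6132.7

₹6132.70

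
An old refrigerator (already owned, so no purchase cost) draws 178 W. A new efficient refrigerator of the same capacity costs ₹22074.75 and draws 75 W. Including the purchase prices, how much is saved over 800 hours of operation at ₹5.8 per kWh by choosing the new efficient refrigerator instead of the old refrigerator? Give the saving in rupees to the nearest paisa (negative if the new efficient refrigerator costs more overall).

-₹21596.83

old refrigerator: ₹0.00 + (178/1000) kW × 800 h × ₹5.8 = ₹0.00 + ₹825.92 = ₹825.92
new efficient refrigerator: ₹22074.75 + (75/1000) kW × 800 h × ₹5.8 = ₹22074.75 + ₹348 = ₹22422.75
Saving = ₹825.92 − ₹22422.75 = −₹21596.83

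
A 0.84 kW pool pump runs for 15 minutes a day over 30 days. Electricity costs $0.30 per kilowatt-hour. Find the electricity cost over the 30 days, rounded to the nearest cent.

Runtime = 15 min × 30 = 450 min = 7.5 h
Energy = 0.84 kW × 7.5 h = 6.3 kWh
Cost = 6.3 kWh × $0.30/kWh = $1.89

$1.89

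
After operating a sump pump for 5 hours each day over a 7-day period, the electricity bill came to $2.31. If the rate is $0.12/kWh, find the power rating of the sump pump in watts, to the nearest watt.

Energy = $2.31 ÷ $0.12/kWh = 19.25 kWh
Runtime = 5 h/day × 7 days = 35 h
Power = 19.25 kWh ÷ 35 h = 0.55 kW = 550 W

550 W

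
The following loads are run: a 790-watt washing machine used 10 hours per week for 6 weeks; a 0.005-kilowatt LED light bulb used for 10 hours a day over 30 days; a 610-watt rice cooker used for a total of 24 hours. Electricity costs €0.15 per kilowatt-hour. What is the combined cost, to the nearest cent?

washing machine: Runtime = 10 h/week × 6 weeks = 60 h
washing machine: 0.79 kW × 60 h = 47.4 kWh
LED light bulb: Runtime = 10 h/day × 30 days = 300 h
LED light bulb: 0.005 kW × 300 h = 1.5 kWh
rice cooker: 0.61 kW × 24 h = 14.64 kWh
Total energy = 63.54 kWh
Cost = 63.54 × €0.15 = €9.53

€9.53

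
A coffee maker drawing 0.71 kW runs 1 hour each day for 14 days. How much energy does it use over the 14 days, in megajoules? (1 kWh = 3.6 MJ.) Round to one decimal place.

Runtime = 1 h/day × 14 days = 14 h
Energy = 0.71 kW × 14 h = 9.94 kWh
= 9.94 × 3.6 MJ = 35.8 MJ

35.8 MJ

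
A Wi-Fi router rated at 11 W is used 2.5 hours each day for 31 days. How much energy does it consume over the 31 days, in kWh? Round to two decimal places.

Runtime = 2.5 h/day × 31 days = 77.5 h
Energy = 0.011 kW × 77.5 h = 0.8525 kWh ≈ 0.85 kWh

0.85 kWh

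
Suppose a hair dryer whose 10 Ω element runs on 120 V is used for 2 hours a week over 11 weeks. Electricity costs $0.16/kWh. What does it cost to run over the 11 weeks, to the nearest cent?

$5.07

Power = V²/R = 120²/10 = 1440 W = 1.44 kW
Runtime = 2 h/week × 11 weeks = 22 h
Energy = 1.44 kW × 22 h = 31.68 kWh
Cost = 31.68 kWh × $0.16/kWh = $5.07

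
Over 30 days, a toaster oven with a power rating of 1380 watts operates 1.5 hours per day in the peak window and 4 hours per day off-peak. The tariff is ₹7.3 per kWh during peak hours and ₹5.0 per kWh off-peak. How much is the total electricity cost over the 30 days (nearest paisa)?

Peak energy = 1.38 kW × 1.5 h × 30 = 62.1 kWh
Off-peak energy = 1.38 kW × 4 h × 30 = 165.6 kWh
Cost = 62.1 × ₹7.3 + 165.6 × ₹5.0 = ₹453.33 + ₹828 = ₹1281.33

₹1281.33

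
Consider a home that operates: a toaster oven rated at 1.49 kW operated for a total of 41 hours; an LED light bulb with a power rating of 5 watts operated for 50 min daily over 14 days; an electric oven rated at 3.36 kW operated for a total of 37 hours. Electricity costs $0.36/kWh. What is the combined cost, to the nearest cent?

toaster oven: 1.49 kW × 41 h = 61.09 kWh
LED light bulb: Runtime = 50 min × 14 = 700 min = 11.666666… h
LED light bulb: 0.005 kW × 11.666666… h = 0.058333… kWh
electric oven: 3.36 kW × 37 h = 124.32 kWh
Total energy = 185.468333… kWh
Cost = 185.468333… × $0.36 = $66.77

$66.77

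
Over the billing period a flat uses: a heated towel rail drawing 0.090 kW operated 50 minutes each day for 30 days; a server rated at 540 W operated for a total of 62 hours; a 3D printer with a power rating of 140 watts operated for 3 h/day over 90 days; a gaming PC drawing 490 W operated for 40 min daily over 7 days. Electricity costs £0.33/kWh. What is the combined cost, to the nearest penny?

heated towel rail: Runtime = 50 min × 30 = 1500 min = 25 h
heated towel rail: 0.09 kW × 25 h = 2.25 kWh
server: 0.54 kW × 62 h = 33.48 kWh
3D printer: Runtime = 3 h/day × 90 days = 270 h
3D printer: 0.14 kW × 270 h = 37.8 kWh
gaming PC: Runtime = 40 min × 7 = 280 min = 4.666666… h
gaming PC: 0.49 kW × 4.666666… h = 2.286666… kWh
Total energy = 75.816666… kWh
Cost = 75.816666… × £0.33 = £25.02

£25.02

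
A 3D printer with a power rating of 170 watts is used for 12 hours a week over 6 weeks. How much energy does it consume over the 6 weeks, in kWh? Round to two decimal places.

12.24 kWh

Runtime = 12 h/week × 6 weeks = 72 h
Energy = 0.17 kW × 72 h = 12.24 kWh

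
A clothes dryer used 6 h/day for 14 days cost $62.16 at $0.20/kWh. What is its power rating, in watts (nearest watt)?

3700 W

Energy = $62.16 ÷ $0.20/kWh = 310.8 kWh
Runtime = 6 h/day × 14 days = 84 h
Power = 310.8 kWh ÷ 84 h = 3.7 kW = 3700 W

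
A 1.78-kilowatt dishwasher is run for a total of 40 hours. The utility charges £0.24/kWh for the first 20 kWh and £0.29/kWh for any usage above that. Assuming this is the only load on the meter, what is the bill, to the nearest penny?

£19.65

Energy = 1.78 kW × 40 h = 71.2 kWh
Tier 1 (0–20 kWh): 20 × £0.24 = £4.8
Above 20 kWh: 51.2 × £0.29 = £14.848
Bill = £19.65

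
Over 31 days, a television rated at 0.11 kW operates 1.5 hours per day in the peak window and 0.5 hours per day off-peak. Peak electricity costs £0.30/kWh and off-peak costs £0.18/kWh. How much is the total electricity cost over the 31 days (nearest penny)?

£1.84

Peak energy = 0.11 kW × 1.5 h × 31 = 5.115 kWh
Off-peak energy = 0.11 kW × 0.5 h × 31 = 1.705 kWh
Cost = 5.115 × £0.30 + 1.705 × £0.18 = £1.5345 + £0.3069 = £1.84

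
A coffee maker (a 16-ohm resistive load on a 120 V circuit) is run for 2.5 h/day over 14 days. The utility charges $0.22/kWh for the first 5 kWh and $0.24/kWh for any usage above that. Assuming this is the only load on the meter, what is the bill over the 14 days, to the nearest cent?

Power = V²/R = 120²/16 = 900 W = 0.9 kW
Runtime = 2.5 h/day × 14 days = 35 h
Energy = 0.9 kW × 35 h = 31.5 kWh
Tier 1 (0–5 kWh): 5 × $0.22 = $1.1
Above 5 kWh: 26.5 × $0.24 = $6.36
Bill = $7.46

$7.46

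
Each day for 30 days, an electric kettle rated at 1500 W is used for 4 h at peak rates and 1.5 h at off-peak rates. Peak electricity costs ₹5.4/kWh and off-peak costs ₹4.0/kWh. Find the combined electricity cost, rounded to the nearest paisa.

₹1242.00

Peak energy = 1.5 kW × 4 h × 30 = 180 kWh
Off-peak energy = 1.5 kW × 1.5 h × 30 = 67.5 kWh
Cost = 180 × ₹5.4 + 67.5 × ₹4.0 = ₹972 + ₹270 = ₹1242.00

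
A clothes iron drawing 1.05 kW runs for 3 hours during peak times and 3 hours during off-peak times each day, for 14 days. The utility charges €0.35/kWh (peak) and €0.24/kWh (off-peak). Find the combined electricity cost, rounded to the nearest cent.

Peak energy = 1.05 kW × 3 h × 14 = 44.1 kWh
Off-peak energy = 1.05 kW × 3 h × 14 = 44.1 kWh
Cost = 44.1 × €0.35 + 44.1 × €0.24 = €15.435 + €10.584 = €26.02

€26.02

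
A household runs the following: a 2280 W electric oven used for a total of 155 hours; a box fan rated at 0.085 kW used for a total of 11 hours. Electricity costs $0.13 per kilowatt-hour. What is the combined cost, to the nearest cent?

electric oven: 2.28 kW × 155 h = 353.4 kWh
box fan: 0.085 kW × 11 h = 0.935 kWh
Total energy = 354.335 kWh
Cost = 354.335 × $0.13 = $46.06

$46.06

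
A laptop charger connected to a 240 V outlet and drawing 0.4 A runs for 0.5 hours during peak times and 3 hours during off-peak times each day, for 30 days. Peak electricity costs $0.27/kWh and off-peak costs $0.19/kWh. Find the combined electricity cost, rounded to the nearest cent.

Power = 0.4 A × 240 V = 96 W = 0.096 kW
Peak energy = 0.096 kW × 0.5 h × 30 = 1.44 kWh
Off-peak energy = 0.096 kW × 3 h × 30 = 8.64 kWh
Cost = 1.44 × $0.27 + 8.64 × $0.19 = $0.3888 + $1.6416 = $2.03

$2.03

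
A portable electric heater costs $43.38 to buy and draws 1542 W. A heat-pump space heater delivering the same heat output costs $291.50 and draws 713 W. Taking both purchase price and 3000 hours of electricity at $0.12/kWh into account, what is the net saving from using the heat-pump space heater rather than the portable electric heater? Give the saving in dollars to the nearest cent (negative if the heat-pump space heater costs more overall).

$50.32

portable electric heater: $43.38 + (1542/1000) kW × 3000 h × $0.12 = $43.38 + $555.12 = $598.5
heat-pump space heater: $291.50 + (713/1000) kW × 3000 h × $0.12 = $291.50 + $256.68 = $548.18
Saving = $598.5 − $548.18 = $50.32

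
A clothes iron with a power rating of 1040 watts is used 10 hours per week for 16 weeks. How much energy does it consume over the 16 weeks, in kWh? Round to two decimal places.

166.40 kWh

Runtime = 10 h/week × 16 weeks = 160 h
Energy = 1.04 kW × 160 h = 166.4 kWh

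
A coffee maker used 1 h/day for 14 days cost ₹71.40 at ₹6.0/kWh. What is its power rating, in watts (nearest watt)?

Energy = ₹71.40 ÷ ₹6.0/kWh = 11.9 kWh
Runtime = 1 h/day × 14 days = 14 h
Power = 11.9 kWh ÷ 14 h = 0.85 kW = 850 W

850 W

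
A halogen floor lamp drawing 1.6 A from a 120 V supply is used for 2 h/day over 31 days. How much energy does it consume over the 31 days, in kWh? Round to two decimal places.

Power = 1.6 A × 120 V = 192 W = 0.192 kW
Runtime = 2 h/day × 31 days = 62 h
Energy = 0.192 kW × 62 h = 11.904 kWh ≈ 11.90 kWh

11.90 kWh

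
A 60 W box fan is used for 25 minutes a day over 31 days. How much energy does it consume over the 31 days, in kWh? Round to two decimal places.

0.78 kWh

Runtime = 25 min × 31 = 775 min = 12.916666… h
Energy = 0.06 kW × 12.916666… h = 0.775 kWh ≈ 0.78 kWh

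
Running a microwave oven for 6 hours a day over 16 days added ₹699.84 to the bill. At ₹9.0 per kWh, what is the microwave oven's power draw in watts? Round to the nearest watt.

Energy = ₹699.84 ÷ ₹9.0/kWh = 77.76 kWh
Runtime = 6 h/day × 16 days = 96 h
Power = 77.76 kWh ÷ 96 h = 0.81 kW = 810 W

810 W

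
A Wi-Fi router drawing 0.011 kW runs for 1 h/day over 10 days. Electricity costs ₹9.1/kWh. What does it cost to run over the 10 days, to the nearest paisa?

₹1.00

Runtime = 1 h/day × 10 days = 10 h
Energy = 0.011 kW × 10 h = 0.11 kWh
Cost = 0.11 kWh × ₹9.1/kWh = ₹1.00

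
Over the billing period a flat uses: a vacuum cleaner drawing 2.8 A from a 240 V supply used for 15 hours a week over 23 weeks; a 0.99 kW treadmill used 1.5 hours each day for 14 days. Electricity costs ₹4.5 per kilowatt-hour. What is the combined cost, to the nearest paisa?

₹1136.84

vacuum cleaner: Power = 2.8 A × 240 V = 672 W = 0.672 kW
vacuum cleaner: Runtime = 15 h/week × 23 weeks = 345 h
vacuum cleaner: 0.672 kW × 345 h = 231.84 kWh
treadmill: Runtime = 1.5 h/day × 14 days = 21 h
treadmill: 0.99 kW × 21 h = 20.79 kWh
Total energy = 252.63 kWh
Cost = 252.63 × ₹4.5 = ₹1136.84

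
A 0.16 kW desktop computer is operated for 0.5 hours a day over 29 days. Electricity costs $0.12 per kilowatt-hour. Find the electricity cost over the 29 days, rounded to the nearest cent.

Runtime = 0.5 h/day × 29 days = 14.5 h
Energy = 0.16 kW × 14.5 h = 2.32 kWh
Cost = 2.32 kWh × $0.12/kWh = $0.28

$0.28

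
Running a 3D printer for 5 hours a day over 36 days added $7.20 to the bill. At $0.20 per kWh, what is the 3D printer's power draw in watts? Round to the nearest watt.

200 W

Energy = $7.20 ÷ $0.20/kWh = 36 kWh
Runtime = 5 h/day × 36 days = 180 h
Power = 36 kWh ÷ 180 h = 0.2 kW = 200 W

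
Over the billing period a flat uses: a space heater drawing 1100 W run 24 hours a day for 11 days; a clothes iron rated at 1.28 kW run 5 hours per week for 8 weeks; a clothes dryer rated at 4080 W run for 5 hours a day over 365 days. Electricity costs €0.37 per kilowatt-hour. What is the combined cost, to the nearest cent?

€2881.41

space heater: Runtime = 24 h × 11 = 264 h
space heater: 1.1 kW × 264 h = 290.4 kWh
clothes iron: Runtime = 5 h/week × 8 weeks = 40 h
clothes iron: 1.28 kW × 40 h = 51.2 kWh
clothes dryer: Runtime = 5 h/day × 365 days = 1825 h
clothes dryer: 4.08 kW × 1825 h = 7446 kWh
Total energy = 7787.6 kWh
Cost = 7787.6 × €0.37 = €2881.41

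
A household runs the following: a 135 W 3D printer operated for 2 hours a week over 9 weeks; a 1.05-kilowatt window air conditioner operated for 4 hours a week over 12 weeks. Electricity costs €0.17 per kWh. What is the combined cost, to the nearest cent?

€8.98

3D printer: Runtime = 2 h/week × 9 weeks = 18 h
3D printer: 0.135 kW × 18 h = 2.43 kWh
window air conditioner: Runtime = 4 h/week × 12 weeks = 48 h
window air conditioner: 1.05 kW × 48 h = 50.4 kWh
Total energy = 52.83 kWh
Cost = 52.83 × €0.17 = €8.98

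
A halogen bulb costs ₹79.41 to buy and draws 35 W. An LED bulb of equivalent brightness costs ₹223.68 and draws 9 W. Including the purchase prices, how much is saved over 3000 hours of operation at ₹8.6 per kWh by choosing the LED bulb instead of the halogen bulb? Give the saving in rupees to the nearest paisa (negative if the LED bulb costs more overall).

₹526.53

halogen bulb: ₹79.41 + (35/1000) kW × 3000 h × ₹8.6 = ₹79.41 + ₹903 = ₹982.41
LED bulb: ₹223.68 + (9/1000) kW × 3000 h × ₹8.6 = ₹223.68 + ₹232.2 = ₹455.88
Saving = ₹982.41 − ₹455.88 = ₹526.53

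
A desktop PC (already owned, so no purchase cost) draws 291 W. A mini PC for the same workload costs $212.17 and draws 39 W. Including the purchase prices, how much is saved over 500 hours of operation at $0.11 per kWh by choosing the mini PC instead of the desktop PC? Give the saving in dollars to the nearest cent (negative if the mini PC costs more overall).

desktop PC: $0.00 + (291/1000) kW × 500 h × $0.11 = $0.00 + $16.005 = $16.005
mini PC: $212.17 + (39/1000) kW × 500 h × $0.11 = $212.17 + $2.145 = $214.315
Saving = $16.005 − $214.315 = −$198.31

-$198.31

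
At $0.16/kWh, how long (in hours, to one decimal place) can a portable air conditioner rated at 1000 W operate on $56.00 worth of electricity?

350.0 h

Energy available = $56.00 ÷ $0.16/kWh = 350 kWh
Hours = 350 kWh ÷ 1 kW = 350.0 h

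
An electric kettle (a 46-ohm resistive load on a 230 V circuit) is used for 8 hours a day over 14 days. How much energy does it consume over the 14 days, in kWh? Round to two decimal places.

128.80 kWh

Power = V²/R = 230²/46 = 1150 W = 1.15 kW
Runtime = 8 h/day × 14 days = 112 h
Energy = 1.15 kW × 112 h = 128.8 kWh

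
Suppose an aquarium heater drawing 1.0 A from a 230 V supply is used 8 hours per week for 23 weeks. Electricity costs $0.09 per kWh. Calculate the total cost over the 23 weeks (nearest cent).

$3.81

Power = 1.0 A × 230 V = 230 W = 0.23 kW
Runtime = 8 h/week × 23 weeks = 184 h
Energy = 0.23 kW × 184 h = 42.32 kWh
Cost = 42.32 kWh × $0.09/kWh = $3.81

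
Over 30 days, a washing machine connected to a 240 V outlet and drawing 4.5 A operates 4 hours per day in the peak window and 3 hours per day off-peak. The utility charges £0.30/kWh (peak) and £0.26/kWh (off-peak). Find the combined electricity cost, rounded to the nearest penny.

Power = 4.5 A × 240 V = 1080 W = 1.08 kW
Peak energy = 1.08 kW × 4 h × 30 = 129.6 kWh
Off-peak energy = 1.08 kW × 3 h × 30 = 97.2 kWh
Cost = 129.6 × £0.30 + 97.2 × £0.26 = £38.88 + £25.272 = £64.15

£64.15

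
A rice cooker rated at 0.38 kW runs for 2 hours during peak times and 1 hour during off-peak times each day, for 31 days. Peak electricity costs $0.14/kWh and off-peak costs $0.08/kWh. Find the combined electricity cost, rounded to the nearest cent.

$4.24

Peak energy = 0.38 kW × 2 h × 31 = 23.56 kWh
Off-peak energy = 0.38 kW × 1 h × 31 = 11.78 kWh
Cost = 23.56 × $0.14 + 11.78 × $0.08 = $3.2984 + $0.9424 = $4.24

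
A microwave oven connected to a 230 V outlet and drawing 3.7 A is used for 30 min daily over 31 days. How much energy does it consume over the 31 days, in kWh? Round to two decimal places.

13.19 kWh

Power = 3.7 A × 230 V = 851 W = 0.851 kW
Runtime = 30 min × 31 = 930 min = 15.5 h
Energy = 0.851 kW × 15.5 h = 13.1905 kWh ≈ 13.19 kWh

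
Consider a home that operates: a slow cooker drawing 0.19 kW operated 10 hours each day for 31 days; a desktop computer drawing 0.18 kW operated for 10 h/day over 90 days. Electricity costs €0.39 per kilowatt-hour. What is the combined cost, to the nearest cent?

slow cooker: Runtime = 10 h/day × 31 days = 310 h
slow cooker: 0.19 kW × 310 h = 58.9 kWh
desktop computer: Runtime = 10 h/day × 90 days = 900 h
desktop computer: 0.18 kW × 900 h = 162 kWh
Total energy = 220.9 kWh
Cost = 220.9 × €0.39 = €86.15

€86.15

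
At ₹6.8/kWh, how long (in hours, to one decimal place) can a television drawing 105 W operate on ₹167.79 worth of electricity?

235.0 h

Energy available = ₹167.79 ÷ ₹6.8/kWh = 24.675 kWh
Hours = 24.675 kWh ÷ 0.105 kW = 235.0 h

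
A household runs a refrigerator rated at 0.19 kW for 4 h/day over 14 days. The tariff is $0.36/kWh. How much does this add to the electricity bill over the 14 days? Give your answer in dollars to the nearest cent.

Runtime = 4 h/day × 14 days = 56 h
Energy = 0.19 kW × 56 h = 10.64 kWh
Cost = 10.64 kWh × $0.36/kWh = $3.83

$3.83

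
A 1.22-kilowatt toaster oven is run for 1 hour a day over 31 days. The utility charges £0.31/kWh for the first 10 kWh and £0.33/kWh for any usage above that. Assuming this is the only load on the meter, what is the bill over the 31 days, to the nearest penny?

Runtime = 1 h/day × 31 days = 31 h
Energy = 1.22 kW × 31 h = 37.82 kWh
Tier 1 (0–10 kWh): 10 × £0.31 = £3.1
Above 10 kWh: 27.82 × £0.33 = £9.1806
Bill = £12.28

£12.28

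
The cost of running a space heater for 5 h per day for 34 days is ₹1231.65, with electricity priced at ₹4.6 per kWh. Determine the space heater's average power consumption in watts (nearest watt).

Energy = ₹1231.65 ÷ ₹4.6/kWh = 267.75 kWh
Runtime = 5 h/day × 34 days = 170 h
Power = 267.75 kWh ÷ 170 h = 1.575 kW = 1575 W

1575 W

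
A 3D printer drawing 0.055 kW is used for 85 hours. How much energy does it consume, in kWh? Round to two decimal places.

Energy = 0.055 kW × 85 h = 4.675 kWh ≈ 4.68 kWh

4.68 kWh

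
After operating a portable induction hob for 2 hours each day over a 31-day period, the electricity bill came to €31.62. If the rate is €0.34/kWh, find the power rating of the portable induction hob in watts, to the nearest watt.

1500 W

Energy = €31.62 ÷ €0.34/kWh = 93 kWh
Runtime = 2 h/day × 31 days = 62 h
Power = 93 kWh ÷ 62 h = 1.5 kW = 1500 W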